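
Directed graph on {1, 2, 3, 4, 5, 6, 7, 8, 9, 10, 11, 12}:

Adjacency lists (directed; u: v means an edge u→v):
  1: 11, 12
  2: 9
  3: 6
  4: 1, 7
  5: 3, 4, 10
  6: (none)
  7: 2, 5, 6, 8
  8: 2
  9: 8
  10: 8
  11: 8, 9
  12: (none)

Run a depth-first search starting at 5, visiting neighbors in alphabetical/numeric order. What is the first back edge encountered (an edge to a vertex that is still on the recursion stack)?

9→8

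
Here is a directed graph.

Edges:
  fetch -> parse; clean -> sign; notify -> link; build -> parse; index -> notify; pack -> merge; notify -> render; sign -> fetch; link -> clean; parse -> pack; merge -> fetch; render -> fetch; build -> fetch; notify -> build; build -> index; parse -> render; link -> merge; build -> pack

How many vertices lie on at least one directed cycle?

8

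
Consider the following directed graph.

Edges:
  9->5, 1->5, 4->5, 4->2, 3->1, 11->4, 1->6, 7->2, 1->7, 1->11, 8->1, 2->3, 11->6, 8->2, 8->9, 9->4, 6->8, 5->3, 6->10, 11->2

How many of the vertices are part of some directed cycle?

10

A vertex is on a directed cycle iff it belongs to a strongly connected component of size ≥ 2 (or has a self-loop).
The vertices on cycles are {1, 2, 3, 4, 5, 6, 7, 8, 9, 11} — 10 in total.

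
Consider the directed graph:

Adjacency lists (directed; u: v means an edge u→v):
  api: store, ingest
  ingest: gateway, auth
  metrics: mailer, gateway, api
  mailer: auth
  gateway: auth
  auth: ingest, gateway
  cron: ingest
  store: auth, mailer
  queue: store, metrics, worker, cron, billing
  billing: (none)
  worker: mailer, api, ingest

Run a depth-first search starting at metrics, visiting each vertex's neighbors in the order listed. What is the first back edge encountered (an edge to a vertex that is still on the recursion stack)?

DFS from metrics (visiting each vertex's neighbors in the order listed); mark gray on enter, black on exit:
metrics gray
  mailer gray
    auth gray
      ingest gray
        gateway gray
          gateway→auth: auth is gray → back edge
First back edge: gateway → auth.

gateway→auth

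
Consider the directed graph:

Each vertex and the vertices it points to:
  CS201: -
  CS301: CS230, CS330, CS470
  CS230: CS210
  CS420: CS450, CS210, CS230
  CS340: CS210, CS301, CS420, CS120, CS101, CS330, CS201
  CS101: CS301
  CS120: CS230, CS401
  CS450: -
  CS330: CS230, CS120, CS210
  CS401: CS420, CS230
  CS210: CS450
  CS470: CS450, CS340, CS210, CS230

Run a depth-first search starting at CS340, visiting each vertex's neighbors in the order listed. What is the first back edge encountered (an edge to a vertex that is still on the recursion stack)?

DFS from CS340 (visiting each vertex's neighbors in the order listed); mark gray on enter, black on exit:
CS340 gray
  CS210 gray
    CS450 gray
    CS450 black
  CS210 black
  CS301 gray
    CS230 gray
      CS230→CS210: CS210 black — skip
    CS230 black
    CS330 gray
      CS330→CS230: CS230 black — skip
      CS120 gray
        CS120→CS230: CS230 black — skip
        CS401 gray
          CS420 gray
            CS420→CS450: CS450 black — skip
            CS420→CS210: CS210 black — skip
            CS420→CS230: CS230 black — skip
          CS420 black
          CS401→CS230: CS230 black — skip
        CS401 black
      CS120 black
      CS330→CS210: CS210 black — skip
    CS330 black
    CS470 gray
      CS470→CS450: CS450 black — skip
      CS470→CS340: CS340 is gray → back edge
First back edge: CS470 → CS340.

CS470→CS340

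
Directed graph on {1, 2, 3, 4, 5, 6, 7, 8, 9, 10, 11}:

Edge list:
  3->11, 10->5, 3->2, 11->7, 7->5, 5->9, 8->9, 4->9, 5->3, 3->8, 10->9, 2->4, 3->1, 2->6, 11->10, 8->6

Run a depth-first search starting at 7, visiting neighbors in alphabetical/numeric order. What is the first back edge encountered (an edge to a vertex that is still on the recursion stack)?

DFS from 7 (visiting neighbors in alphabetical/numeric order); mark gray on enter, black on exit:
7 gray
  5 gray
    3 gray
      1 gray
      1 black
      2 gray
        4 gray
          9 gray
          9 black
        4 black
        6 gray
        6 black
      2 black
      8 gray
        8→6: 6 black — skip
        8→9: 9 black — skip
      8 black
      11 gray
        11→7: 7 is gray → back edge
First back edge: 11 → 7.

11→7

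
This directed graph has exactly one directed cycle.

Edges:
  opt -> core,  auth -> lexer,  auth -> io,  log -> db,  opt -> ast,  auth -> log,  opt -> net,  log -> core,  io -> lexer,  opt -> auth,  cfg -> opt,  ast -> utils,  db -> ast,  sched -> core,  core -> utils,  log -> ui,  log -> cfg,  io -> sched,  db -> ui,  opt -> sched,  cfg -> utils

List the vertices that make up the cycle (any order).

DFS with gray/black marking from opt:
opt gray
  auth gray
    log gray
      core gray
        utils gray
        utils black
      core black
      cfg gray
        cfg→utils: utils black — skip
        cfg→opt: opt is gray → back edge
Back edge closes the cycle opt → auth → log → cfg → opt; its vertices are {cfg, log, opt, auth}.

cfg, log, opt, auth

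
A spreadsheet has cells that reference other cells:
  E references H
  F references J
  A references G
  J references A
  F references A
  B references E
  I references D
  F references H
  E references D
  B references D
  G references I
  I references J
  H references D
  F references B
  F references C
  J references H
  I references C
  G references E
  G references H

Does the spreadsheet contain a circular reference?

DFS with white/gray/black marking, starting from E:
E gray
  D gray
  D black
  H gray
    H→D: D black — skip
  H black
E black
A gray
  G gray
    I gray
      I→D: D black — skip
      C gray
      C black
      J gray
        J→A: A is gray → back edge
Back edge found, so a cycle exists: A → G → I → J → A.

Yes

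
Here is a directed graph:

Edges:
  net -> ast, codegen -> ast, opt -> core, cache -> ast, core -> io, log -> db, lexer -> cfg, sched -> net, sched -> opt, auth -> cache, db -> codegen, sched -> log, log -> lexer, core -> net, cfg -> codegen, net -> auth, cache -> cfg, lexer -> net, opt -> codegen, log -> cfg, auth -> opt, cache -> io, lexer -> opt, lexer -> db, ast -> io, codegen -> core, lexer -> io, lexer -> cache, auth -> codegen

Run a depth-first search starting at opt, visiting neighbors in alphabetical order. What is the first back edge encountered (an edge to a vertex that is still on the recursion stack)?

cfg→codegen

DFS from opt (visiting neighbors in alphabetical order); mark gray on enter, black on exit:
opt gray
  codegen gray
    ast gray
      io gray
      io black
    ast black
    core gray
      core→io: io black — skip
      net gray
        net→ast: ast black — skip
        auth gray
          cache gray
            cache→ast: ast black — skip
            cfg gray
              cfg→codegen: codegen is gray → back edge
First back edge: cfg → codegen.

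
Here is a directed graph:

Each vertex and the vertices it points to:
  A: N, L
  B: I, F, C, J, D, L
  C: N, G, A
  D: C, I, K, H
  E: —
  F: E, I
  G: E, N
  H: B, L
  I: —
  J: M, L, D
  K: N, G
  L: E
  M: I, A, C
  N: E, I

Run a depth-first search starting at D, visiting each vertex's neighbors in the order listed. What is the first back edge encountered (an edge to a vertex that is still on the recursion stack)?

J->D

DFS from D (visiting each vertex's neighbors in the order listed); mark gray on enter, black on exit:
D gray
  C gray
    N gray
      E gray
      E black
      I gray
      I black
    N black
    G gray
      G→E: E black — skip
      G→N: N black — skip
    G black
    A gray
      A→N: N black — skip
      L gray
        L→E: E black — skip
      L black
    A black
  C black
  D→I: I black — skip
  K gray
    K→N: N black — skip
    K→G: G black — skip
  K black
  H gray
    B gray
      B→I: I black — skip
      F gray
        F→E: E black — skip
        F→I: I black — skip
      F black
      B→C: C black — skip
      J gray
        M gray
          M→I: I black — skip
          M→A: A black — skip
          M→C: C black — skip
        M black
        J→L: L black — skip
        J→D: D is gray → back edge
First back edge: J → D.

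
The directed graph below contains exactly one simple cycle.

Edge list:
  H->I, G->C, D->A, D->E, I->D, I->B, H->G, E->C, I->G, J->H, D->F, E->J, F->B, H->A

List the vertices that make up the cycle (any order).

DFS with gray/black marking from H:
H gray
  A gray
  A black
  G gray
    C gray
    C black
  G black
  I gray
    I→G: G black — skip
    B gray
    B black
    D gray
      F gray
        F→B: B black — skip
      F black
      D→A: A black — skip
      E gray
        E→C: C black — skip
        J gray
          J→H: H is gray → back edge
Back edge closes the cycle H → I → D → E → J → H; its vertices are {D, E, H, I, J}.

D, E, H, I, J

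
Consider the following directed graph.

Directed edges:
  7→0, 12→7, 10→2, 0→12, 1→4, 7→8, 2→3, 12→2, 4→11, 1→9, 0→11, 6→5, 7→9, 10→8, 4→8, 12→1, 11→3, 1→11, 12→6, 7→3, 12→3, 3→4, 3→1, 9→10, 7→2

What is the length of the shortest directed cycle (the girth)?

For each vertex v, BFS finds the shortest path from v back to v.
The shortest such closed walk is 12 → 7 → 0 → 12, length 3.

3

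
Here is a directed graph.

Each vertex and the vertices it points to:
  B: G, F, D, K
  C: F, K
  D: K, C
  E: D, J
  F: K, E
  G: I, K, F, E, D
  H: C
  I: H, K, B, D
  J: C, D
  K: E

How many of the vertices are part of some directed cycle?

9

A vertex is on a directed cycle iff it belongs to a strongly connected component of size ≥ 2 (or has a self-loop).
The vertices on cycles are {B, C, D, E, F, G, I, J, K} — 9 in total.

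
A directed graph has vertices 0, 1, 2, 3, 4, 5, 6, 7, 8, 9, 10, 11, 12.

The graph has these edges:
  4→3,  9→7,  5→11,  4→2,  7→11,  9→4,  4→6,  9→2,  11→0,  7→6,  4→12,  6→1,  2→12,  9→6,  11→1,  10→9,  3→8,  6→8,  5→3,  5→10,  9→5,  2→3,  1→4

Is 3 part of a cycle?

No

3 lies on a cycle iff there is a path from 3 back to itself.
Exploring from 3, it never reaches itself; equivalently, its strongly connected component is a singleton.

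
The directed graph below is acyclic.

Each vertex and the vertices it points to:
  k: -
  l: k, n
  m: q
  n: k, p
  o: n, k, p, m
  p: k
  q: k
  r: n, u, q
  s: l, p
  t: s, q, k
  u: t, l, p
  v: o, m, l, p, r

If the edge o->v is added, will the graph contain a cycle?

Yes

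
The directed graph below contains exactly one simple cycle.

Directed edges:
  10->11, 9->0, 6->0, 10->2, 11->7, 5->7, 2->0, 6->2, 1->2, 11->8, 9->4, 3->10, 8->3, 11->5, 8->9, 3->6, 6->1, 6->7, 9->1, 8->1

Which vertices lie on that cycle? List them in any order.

DFS with gray/black marking from 11:
11 gray
  5 gray
    7 gray
    7 black
  5 black
  8 gray
    1 gray
      2 gray
        0 gray
        0 black
      2 black
    1 black
    9 gray
      4 gray
      4 black
      9→1: 1 black — skip
      9→0: 0 black — skip
    9 black
    3 gray
      10 gray
        10→2: 2 black — skip
        10→11: 11 is gray → back edge
Back edge closes the cycle 11 → 8 → 3 → 10 → 11; its vertices are {3, 8, 10, 11}.

3, 8, 10, 11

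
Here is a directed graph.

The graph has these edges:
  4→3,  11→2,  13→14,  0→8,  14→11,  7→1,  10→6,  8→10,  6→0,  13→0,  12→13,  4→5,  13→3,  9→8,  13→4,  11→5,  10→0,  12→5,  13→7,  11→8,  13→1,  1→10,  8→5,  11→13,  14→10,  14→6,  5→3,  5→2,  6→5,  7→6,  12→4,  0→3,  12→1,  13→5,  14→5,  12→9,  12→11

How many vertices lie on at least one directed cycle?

7

A vertex is on a directed cycle iff it belongs to a strongly connected component of size ≥ 2 (or has a self-loop).
The vertices on cycles are {0, 6, 8, 10, 11, 13, 14} — 7 in total.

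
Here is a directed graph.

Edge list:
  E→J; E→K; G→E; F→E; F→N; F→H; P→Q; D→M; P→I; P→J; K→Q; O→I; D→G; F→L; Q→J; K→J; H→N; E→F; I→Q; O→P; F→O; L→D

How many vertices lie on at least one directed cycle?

5

A vertex is on a directed cycle iff it belongs to a strongly connected component of size ≥ 2 (or has a self-loop).
The vertices on cycles are {D, E, F, G, L} — 5 in total.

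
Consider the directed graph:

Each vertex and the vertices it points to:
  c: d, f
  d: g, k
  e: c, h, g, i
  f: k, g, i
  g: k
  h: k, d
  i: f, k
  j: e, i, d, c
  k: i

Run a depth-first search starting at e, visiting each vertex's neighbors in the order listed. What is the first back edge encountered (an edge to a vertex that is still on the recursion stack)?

f->k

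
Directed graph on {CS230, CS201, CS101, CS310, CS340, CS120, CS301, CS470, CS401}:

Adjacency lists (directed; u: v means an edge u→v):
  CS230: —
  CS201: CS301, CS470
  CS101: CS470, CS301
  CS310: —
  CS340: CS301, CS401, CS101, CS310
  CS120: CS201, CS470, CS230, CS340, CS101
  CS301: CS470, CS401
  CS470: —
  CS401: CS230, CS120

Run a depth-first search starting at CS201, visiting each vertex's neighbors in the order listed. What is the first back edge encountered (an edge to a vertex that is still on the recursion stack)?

DFS from CS201 (visiting each vertex's neighbors in the order listed); mark gray on enter, black on exit:
CS201 gray
  CS301 gray
    CS470 gray
    CS470 black
    CS401 gray
      CS230 gray
      CS230 black
      CS120 gray
        CS120→CS201: CS201 is gray → back edge
First back edge: CS120 → CS201.

CS120->CS201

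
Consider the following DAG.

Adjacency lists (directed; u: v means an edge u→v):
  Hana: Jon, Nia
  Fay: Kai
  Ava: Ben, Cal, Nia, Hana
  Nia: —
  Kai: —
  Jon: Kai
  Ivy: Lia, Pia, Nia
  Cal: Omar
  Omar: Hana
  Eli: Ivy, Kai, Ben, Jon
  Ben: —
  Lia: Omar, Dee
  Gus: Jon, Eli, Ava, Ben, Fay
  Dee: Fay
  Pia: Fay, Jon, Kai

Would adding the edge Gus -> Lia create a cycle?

No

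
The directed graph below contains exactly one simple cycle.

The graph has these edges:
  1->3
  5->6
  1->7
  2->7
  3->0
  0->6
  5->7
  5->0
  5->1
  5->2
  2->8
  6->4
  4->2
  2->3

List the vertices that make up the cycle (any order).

DFS with gray/black marking from 6:
6 gray
  4 gray
    2 gray
      8 gray
      8 black
      3 gray
        0 gray
          0→6: 6 is gray → back edge
Back edge closes the cycle 6 → 4 → 2 → 3 → 0 → 6; its vertices are {0, 2, 3, 4, 6}.

0, 2, 3, 4, 6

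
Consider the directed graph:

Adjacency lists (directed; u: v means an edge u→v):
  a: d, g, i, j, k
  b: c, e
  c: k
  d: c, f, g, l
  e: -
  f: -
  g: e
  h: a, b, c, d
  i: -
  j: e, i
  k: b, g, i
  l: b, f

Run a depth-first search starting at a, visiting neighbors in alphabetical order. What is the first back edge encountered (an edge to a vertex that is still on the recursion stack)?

b→c

DFS from a (visiting neighbors in alphabetical order); mark gray on enter, black on exit:
a gray
  d gray
    c gray
      k gray
        b gray
          b→c: c is gray → back edge
First back edge: b → c.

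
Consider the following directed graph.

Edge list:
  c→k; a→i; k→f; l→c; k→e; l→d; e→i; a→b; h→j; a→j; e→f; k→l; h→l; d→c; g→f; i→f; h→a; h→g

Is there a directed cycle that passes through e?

No

e lies on a cycle iff there is a path from e back to itself.
Exploring from e, it never reaches itself; equivalently, its strongly connected component is a singleton.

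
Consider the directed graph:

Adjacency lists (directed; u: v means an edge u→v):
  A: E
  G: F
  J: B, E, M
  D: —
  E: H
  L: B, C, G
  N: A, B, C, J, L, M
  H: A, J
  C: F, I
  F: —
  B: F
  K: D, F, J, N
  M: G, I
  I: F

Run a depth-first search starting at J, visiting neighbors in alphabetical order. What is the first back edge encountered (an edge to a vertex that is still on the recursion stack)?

DFS from J (visiting neighbors in alphabetical order); mark gray on enter, black on exit:
J gray
  B gray
    F gray
    F black
  B black
  E gray
    H gray
      A gray
        A→E: E is gray → back edge
First back edge: A → E.

A→E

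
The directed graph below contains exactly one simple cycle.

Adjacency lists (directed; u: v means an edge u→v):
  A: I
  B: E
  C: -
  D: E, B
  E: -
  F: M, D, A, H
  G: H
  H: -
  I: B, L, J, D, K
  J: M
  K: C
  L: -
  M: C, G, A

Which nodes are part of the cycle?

A, I, J, M

DFS with gray/black marking from A:
A gray
  I gray
    B gray
      E gray
      E black
    B black
    L gray
    L black
    J gray
      M gray
        C gray
        C black
        G gray
          H gray
          H black
        G black
        M→A: A is gray → back edge
Back edge closes the cycle A → I → J → M → A; its vertices are {A, I, J, M}.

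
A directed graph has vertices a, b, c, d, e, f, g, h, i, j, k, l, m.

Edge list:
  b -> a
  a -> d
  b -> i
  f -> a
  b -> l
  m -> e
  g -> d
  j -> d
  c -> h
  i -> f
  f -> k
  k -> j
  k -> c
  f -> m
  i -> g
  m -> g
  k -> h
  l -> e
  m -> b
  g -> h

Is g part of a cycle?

g lies on a cycle iff there is a path from g back to itself.
Exploring from g, it never reaches itself; equivalently, its strongly connected component is a singleton.

No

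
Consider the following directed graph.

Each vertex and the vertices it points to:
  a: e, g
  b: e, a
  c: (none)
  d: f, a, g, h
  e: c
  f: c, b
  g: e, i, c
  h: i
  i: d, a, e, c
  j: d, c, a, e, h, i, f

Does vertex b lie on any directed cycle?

b is on a cycle iff b can reach itself via ≥1 edge.
b → a → g → i → d → f → b — yes.

Yes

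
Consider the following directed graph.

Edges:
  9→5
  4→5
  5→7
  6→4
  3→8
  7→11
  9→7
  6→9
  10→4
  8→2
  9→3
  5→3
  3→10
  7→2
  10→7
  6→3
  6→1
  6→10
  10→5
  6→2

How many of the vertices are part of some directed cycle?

4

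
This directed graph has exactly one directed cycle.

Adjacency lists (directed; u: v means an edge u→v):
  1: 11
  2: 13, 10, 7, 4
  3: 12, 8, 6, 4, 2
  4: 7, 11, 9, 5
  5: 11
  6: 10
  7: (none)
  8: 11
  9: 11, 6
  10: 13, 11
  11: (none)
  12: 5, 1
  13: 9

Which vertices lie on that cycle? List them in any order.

DFS with gray/black marking from 6:
6 gray
  10 gray
    13 gray
      9 gray
        11 gray
        11 black
        9→6: 6 is gray → back edge
Back edge closes the cycle 6 → 10 → 13 → 9 → 6; its vertices are {6, 9, 10, 13}.

6, 9, 10, 13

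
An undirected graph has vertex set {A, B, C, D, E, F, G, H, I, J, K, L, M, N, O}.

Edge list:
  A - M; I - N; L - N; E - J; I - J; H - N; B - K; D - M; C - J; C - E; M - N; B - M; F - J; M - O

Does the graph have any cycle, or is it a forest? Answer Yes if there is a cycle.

DFS, tracking each vertex's parent; an edge to a visited non-parent vertex closes a cycle.
Start from O:
visit O (parent –)
  visit M (parent O)
    visit A (parent M)
      A–M: parent, skip
    M–O: parent, skip
    visit D (parent M)
      D–M: parent, skip
    visit B (parent M)
      visit K (parent B)
        K–B: parent, skip
      B–M: parent, skip
    visit N (parent M)
      visit I (parent N)
        I–N: parent, skip
        visit J (parent I)
          J–I: parent, skip
          visit E (parent J)
            visit C (parent E)
              C–E: parent, skip
              C–J: J visited and ≠ parent → cycle
Cycle: J – E – C – J.

Yes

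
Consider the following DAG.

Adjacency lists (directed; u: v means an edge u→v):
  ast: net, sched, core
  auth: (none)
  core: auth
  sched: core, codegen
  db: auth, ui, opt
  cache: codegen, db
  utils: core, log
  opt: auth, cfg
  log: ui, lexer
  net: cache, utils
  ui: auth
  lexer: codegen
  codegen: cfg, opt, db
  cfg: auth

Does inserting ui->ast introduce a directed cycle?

Adding ui→ast creates a cycle iff ast can already reach ui.
Path from ast: ast → net → cache → db → ui.
So ast → … → ui → ast is a cycle.

Yes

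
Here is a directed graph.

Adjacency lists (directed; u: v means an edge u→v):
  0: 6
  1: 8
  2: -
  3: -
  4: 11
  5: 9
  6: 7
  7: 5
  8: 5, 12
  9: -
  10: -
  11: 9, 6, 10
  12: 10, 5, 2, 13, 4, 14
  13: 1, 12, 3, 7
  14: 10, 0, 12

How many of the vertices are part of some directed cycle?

A vertex is on a directed cycle iff it belongs to a strongly connected component of size ≥ 2 (or has a self-loop).
The vertices on cycles are {1, 8, 12, 13, 14} — 5 in total.

5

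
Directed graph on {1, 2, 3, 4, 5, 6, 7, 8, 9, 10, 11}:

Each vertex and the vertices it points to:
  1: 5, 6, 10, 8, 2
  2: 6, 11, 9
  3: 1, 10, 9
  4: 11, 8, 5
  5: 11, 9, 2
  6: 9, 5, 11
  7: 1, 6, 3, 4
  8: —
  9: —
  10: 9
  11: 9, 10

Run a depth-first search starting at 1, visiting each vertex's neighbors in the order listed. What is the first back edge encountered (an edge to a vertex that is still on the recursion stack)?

DFS from 1 (visiting each vertex's neighbors in the order listed); mark gray on enter, black on exit:
1 gray
  5 gray
    11 gray
      9 gray
      9 black
      10 gray
        10→9: 9 black — skip
      10 black
    11 black
    5→9: 9 black — skip
    2 gray
      6 gray
        6→9: 9 black — skip
        6→5: 5 is gray → back edge
First back edge: 6 → 5.

6→5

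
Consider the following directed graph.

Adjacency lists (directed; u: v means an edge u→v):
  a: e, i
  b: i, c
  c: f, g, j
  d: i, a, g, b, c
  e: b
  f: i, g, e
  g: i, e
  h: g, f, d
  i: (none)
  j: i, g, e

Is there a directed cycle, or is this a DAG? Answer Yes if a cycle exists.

Yes

DFS with white/gray/black marking, starting from c:
c gray
  f gray
    i gray
    i black
    g gray
      g→i: i black — skip
      e gray
        b gray
          b→i: i black — skip
          b→c: c is gray → back edge
Back edge found, so a cycle exists: c → f → g → e → b → c.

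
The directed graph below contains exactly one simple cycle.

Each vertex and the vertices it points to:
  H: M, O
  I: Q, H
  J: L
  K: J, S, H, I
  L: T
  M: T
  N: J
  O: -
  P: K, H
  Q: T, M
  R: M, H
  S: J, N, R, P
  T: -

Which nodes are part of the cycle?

DFS with gray/black marking from K:
K gray
  J gray
    L gray
      T gray
      T black
    L black
  J black
  S gray
    S→J: J black — skip
    N gray
      N→J: J black — skip
    N black
    R gray
      M gray
        M→T: T black — skip
      M black
      H gray
        H→M: M black — skip
        O gray
        O black
      H black
    R black
    P gray
      P→K: K is gray → back edge
Back edge closes the cycle K → S → P → K; its vertices are {K, P, S}.

K, P, S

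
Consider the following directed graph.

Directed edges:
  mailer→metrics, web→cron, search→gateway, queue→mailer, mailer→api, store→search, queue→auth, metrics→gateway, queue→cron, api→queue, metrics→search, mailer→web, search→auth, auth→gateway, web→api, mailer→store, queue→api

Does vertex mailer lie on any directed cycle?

mailer is on a cycle iff mailer can reach itself via ≥1 edge.
mailer → api → queue → mailer — yes.

Yes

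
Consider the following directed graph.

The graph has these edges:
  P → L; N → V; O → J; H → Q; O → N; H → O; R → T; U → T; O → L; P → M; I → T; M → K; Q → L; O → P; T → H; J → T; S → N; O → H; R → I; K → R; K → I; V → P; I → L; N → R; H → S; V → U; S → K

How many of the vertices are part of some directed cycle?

A vertex is on a directed cycle iff it belongs to a strongly connected component of size ≥ 2 (or has a self-loop).
The vertices on cycles are {H, I, J, K, M, N, O, P, R, S, T, U, V} — 13 in total.

13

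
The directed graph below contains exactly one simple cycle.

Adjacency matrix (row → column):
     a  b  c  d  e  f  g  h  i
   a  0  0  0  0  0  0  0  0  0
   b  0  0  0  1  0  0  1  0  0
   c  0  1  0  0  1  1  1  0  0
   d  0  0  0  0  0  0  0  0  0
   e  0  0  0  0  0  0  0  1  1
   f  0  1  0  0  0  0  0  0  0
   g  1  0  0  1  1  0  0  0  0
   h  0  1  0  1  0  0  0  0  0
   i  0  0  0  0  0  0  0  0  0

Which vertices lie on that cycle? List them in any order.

b, e, g, h

DFS with gray/black marking from g:
g gray
  a gray
  a black
  d gray
  d black
  e gray
    i gray
    i black
    h gray
      h→d: d black — skip
      b gray
        b→g: g is gray → back edge
Back edge closes the cycle g → e → h → b → g; its vertices are {b, e, g, h}.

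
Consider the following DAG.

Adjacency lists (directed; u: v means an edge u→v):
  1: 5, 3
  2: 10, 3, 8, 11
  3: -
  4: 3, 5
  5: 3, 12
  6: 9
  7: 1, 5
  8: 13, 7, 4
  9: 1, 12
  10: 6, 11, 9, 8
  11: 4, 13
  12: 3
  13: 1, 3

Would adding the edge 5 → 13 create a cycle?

Yes

Adding 5→13 creates a cycle iff 13 can already reach 5.
Path from 13: 13 → 1 → 5.
So 13 → … → 5 → 13 is a cycle.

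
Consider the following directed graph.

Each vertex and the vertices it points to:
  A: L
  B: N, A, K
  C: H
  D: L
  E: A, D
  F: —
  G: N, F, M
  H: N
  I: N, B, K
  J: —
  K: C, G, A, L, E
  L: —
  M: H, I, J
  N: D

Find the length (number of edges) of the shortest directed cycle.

For each vertex v, BFS finds the shortest path from v back to v.
The shortest such closed walk is K → G → M → I → K, length 4.

4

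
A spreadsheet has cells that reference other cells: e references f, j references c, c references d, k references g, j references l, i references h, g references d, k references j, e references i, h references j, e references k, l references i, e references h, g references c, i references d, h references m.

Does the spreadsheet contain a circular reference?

DFS with white/gray/black marking, starting from j:
j gray
  c gray
    d gray
    d black
  c black
  l gray
    i gray
      h gray
        h→j: j is gray → back edge
Back edge found, so a cycle exists: j → l → i → h → j.

Yes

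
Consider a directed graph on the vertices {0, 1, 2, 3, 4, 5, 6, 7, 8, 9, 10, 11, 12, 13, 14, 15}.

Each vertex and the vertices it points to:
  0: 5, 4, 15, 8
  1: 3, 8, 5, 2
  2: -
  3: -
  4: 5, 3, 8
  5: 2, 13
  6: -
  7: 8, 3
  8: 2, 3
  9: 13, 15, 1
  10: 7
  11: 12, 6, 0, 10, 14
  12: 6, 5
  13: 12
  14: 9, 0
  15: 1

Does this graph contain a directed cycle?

Yes

DFS with white/gray/black marking, starting from 9:
9 gray
  13 gray
    12 gray
      6 gray
      6 black
      5 gray
        2 gray
        2 black
        5→13: 13 is gray → back edge
Back edge found, so a cycle exists: 13 → 12 → 5 → 13.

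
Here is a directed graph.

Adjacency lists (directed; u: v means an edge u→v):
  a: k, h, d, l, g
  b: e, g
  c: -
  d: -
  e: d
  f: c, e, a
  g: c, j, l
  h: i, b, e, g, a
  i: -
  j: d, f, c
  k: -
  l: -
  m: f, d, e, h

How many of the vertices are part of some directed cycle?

A vertex is on a directed cycle iff it belongs to a strongly connected component of size ≥ 2 (or has a self-loop).
The vertices on cycles are {a, b, f, g, h, j} — 6 in total.

6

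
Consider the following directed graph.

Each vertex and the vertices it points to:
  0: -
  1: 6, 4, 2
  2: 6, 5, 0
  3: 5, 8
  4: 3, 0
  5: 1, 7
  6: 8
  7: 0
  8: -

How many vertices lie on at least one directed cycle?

5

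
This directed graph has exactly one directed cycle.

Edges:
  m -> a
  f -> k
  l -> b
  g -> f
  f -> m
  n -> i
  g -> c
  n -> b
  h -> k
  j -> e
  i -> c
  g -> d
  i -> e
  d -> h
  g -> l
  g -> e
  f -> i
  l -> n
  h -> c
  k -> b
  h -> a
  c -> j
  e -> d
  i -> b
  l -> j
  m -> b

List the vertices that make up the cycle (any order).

c, d, e, h, j

DFS with gray/black marking from d:
d gray
  h gray
    a gray
    a black
    c gray
      j gray
        e gray
          e→d: d is gray → back edge
Back edge closes the cycle d → h → c → j → e → d; its vertices are {c, d, e, h, j}.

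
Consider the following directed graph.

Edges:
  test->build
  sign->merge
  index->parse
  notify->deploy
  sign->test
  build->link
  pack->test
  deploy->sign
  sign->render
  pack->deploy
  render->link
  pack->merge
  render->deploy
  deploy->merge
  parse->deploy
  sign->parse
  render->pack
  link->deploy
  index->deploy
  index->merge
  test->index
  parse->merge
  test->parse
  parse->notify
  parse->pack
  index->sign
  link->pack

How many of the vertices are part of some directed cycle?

A vertex is on a directed cycle iff it belongs to a strongly connected component of size ≥ 2 (or has a self-loop).
The vertices on cycles are {link, pack, sign, test, build, index, parse, deploy, notify, render} — 10 in total.

10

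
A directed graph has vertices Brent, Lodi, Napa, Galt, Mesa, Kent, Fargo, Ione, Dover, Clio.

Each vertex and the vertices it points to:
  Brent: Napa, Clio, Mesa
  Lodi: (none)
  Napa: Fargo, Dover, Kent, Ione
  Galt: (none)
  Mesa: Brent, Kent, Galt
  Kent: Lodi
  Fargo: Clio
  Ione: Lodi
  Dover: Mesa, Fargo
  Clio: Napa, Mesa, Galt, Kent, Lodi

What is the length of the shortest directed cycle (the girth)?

2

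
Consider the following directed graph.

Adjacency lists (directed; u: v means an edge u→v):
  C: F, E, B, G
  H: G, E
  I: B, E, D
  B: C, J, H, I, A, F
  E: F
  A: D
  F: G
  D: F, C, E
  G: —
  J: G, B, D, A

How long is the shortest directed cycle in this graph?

2

For each vertex v, BFS finds the shortest path from v back to v.
The shortest such closed walk is B → C → B, length 2.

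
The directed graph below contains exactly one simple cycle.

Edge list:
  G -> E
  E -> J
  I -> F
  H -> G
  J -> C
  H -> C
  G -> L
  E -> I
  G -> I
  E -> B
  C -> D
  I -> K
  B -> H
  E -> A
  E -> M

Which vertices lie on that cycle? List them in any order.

B, E, G, H

DFS with gray/black marking from G:
G gray
  L gray
  L black
  I gray
    F gray
    F black
    K gray
    K black
  I black
  E gray
    J gray
      C gray
        D gray
        D black
      C black
    J black
    M gray
    M black
    A gray
    A black
    E→I: I black — skip
    B gray
      H gray
        H→G: G is gray → back edge
Back edge closes the cycle G → E → B → H → G; its vertices are {B, E, G, H}.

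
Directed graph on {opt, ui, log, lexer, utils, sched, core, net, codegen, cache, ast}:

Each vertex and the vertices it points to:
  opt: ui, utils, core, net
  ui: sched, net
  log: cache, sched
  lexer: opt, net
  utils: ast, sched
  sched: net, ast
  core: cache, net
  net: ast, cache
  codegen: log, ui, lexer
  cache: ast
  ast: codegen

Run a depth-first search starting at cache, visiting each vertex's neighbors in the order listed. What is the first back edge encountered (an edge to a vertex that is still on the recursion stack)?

log→cache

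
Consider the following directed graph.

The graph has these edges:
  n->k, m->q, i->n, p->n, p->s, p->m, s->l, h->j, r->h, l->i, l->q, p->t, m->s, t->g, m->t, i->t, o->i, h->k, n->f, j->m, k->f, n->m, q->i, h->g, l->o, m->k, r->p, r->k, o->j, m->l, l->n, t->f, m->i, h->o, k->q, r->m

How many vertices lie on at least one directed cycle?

A vertex is on a directed cycle iff it belongs to a strongly connected component of size ≥ 2 (or has a self-loop).
The vertices on cycles are {i, j, k, l, m, n, o, q, s} — 9 in total.

9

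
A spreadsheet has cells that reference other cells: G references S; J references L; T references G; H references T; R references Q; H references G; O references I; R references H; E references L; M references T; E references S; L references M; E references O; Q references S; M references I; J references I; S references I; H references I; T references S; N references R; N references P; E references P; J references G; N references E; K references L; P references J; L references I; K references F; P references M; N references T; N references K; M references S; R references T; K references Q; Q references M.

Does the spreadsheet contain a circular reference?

DFS with white/gray/black marking, starting from N:
N gray
  K gray
    F gray
    F black
    Q gray
      M gray
        S gray
          I gray
          I black
        S black
        M→I: I black — skip
        T gray
          T→S: S black — skip
          G gray
            G→S: S black — skip
          G black
        T black
      M black
      Q→S: S black — skip
    Q black
    L gray
      L→I: I black — skip
      L→M: M black — skip
    L black
  K black
  E gray
    E→S: S black — skip
    E→L: L black — skip
    O gray
      O→I: I black — skip
    O black
    P gray
      P→M: M black — skip
      J gray
        J→L: L black — skip
        J→G: G black — skip
        J→I: I black — skip
      J black
    P black
  E black
  R gray
    R→Q: Q black — skip
    R→T: T black — skip
    H gray
      H→G: G black — skip
      H→T: T black — skip
      H→I: I black — skip
    H black
  R black
  N→P: P black — skip
  N→T: T black — skip
N black
Every edge goes to a white or black vertex — no back edge, so the graph is acyclic.

No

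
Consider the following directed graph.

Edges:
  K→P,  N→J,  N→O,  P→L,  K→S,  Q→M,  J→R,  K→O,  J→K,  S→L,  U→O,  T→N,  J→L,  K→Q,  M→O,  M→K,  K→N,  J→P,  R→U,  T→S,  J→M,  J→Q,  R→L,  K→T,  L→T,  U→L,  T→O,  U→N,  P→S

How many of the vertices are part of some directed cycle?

A vertex is on a directed cycle iff it belongs to a strongly connected component of size ≥ 2 (or has a self-loop).
The vertices on cycles are {J, K, L, M, N, P, Q, R, S, T, U} — 11 in total.

11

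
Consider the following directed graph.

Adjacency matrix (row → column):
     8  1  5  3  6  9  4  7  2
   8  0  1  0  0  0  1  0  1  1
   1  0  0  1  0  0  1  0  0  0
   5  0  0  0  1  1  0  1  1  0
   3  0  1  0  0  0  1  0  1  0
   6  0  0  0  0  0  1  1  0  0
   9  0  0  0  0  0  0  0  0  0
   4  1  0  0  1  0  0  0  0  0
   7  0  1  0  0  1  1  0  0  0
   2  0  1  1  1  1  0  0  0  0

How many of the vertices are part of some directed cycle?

8

A vertex is on a directed cycle iff it belongs to a strongly connected component of size ≥ 2 (or has a self-loop).
The vertices on cycles are {1, 2, 3, 4, 5, 6, 7, 8} — 8 in total.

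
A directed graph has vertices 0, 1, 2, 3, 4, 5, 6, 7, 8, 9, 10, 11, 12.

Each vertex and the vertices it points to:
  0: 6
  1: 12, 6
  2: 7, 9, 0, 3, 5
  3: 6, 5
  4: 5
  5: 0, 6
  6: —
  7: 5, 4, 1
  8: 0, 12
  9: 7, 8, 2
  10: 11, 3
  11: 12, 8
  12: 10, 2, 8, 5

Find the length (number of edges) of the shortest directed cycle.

For each vertex v, BFS finds the shortest path from v back to v.
The shortest such closed walk is 12 → 8 → 12, length 2.

2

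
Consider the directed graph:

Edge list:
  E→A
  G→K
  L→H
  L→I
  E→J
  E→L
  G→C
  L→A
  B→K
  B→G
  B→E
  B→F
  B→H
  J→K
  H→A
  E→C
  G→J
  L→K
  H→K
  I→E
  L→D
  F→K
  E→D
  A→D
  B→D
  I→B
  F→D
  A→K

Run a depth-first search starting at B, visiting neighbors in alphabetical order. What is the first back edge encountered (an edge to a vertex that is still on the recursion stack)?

DFS from B (visiting neighbors in alphabetical order); mark gray on enter, black on exit:
B gray
  D gray
  D black
  E gray
    A gray
      A→D: D black — skip
      K gray
      K black
    A black
    C gray
    C black
    E→D: D black — skip
    J gray
      J→K: K black — skip
    J black
    L gray
      L→A: A black — skip
      L→D: D black — skip
      H gray
        H→A: A black — skip
        H→K: K black — skip
      H black
      I gray
        I→B: B is gray → back edge
First back edge: I → B.

I->B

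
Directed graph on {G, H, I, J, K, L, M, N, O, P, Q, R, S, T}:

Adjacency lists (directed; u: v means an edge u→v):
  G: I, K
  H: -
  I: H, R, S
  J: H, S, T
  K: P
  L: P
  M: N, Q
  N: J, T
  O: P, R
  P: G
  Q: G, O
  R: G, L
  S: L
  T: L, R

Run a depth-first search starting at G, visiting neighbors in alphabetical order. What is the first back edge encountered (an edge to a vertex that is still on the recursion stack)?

DFS from G (visiting neighbors in alphabetical order); mark gray on enter, black on exit:
G gray
  I gray
    H gray
    H black
    R gray
      R→G: G is gray → back edge
First back edge: R → G.

R->G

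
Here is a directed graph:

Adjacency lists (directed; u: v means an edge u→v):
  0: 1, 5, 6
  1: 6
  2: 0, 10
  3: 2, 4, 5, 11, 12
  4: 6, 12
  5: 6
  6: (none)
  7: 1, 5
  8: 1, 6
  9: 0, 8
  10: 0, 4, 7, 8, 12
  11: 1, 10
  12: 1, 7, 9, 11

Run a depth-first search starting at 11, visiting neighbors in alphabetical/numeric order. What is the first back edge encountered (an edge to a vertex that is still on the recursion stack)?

DFS from 11 (visiting neighbors in alphabetical/numeric order); mark gray on enter, black on exit:
11 gray
  1 gray
    6 gray
    6 black
  1 black
  10 gray
    0 gray
      0→1: 1 black — skip
      5 gray
        5→6: 6 black — skip
      5 black
      0→6: 6 black — skip
    0 black
    4 gray
      4→6: 6 black — skip
      12 gray
        12→1: 1 black — skip
        7 gray
          7→1: 1 black — skip
          7→5: 5 black — skip
        7 black
        9 gray
          9→0: 0 black — skip
          8 gray
            8→1: 1 black — skip
            8→6: 6 black — skip
          8 black
        9 black
        12→11: 11 is gray → back edge
First back edge: 12 → 11.

12→11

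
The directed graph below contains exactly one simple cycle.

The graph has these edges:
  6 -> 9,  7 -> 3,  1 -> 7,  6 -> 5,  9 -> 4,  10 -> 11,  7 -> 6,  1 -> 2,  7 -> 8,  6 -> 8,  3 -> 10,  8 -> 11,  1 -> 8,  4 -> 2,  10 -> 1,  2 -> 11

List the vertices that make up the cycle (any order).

DFS with gray/black marking from 7:
7 gray
  8 gray
    11 gray
    11 black
  8 black
  6 gray
    5 gray
    5 black
    9 gray
      4 gray
        2 gray
          2→11: 11 black — skip
        2 black
      4 black
    9 black
    6→8: 8 black — skip
  6 black
  3 gray
    10 gray
      1 gray
        1→2: 2 black — skip
        1→8: 8 black — skip
        1→7: 7 is gray → back edge
Back edge closes the cycle 7 → 3 → 10 → 1 → 7; its vertices are {1, 3, 7, 10}.

1, 3, 7, 10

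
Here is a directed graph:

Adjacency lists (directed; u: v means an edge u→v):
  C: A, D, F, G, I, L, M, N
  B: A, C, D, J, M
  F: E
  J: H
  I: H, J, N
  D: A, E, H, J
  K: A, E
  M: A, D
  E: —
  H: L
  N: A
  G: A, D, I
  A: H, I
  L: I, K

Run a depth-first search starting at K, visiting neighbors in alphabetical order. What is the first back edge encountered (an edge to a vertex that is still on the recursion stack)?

DFS from K (visiting neighbors in alphabetical order); mark gray on enter, black on exit:
K gray
  A gray
    H gray
      L gray
        I gray
          I→H: H is gray → back edge
First back edge: I → H.

I->H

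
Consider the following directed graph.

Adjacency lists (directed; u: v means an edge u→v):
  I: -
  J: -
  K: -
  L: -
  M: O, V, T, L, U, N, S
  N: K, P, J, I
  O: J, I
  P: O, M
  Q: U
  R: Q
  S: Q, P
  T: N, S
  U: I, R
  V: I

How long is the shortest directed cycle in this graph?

3

For each vertex v, BFS finds the shortest path from v back to v.
The shortest such closed walk is M → N → P → M, length 3.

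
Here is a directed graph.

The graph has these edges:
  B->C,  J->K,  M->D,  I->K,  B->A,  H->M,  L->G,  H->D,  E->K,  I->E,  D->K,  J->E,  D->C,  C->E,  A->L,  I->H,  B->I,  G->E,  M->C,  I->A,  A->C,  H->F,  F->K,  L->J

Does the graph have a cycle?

No

DFS with white/gray/black marking, starting from A:
A gray
  C gray
    E gray
      K gray
      K black
    E black
  C black
  L gray
    J gray
      J→E: E black — skip
      J→K: K black — skip
    J black
    G gray
      G→E: E black — skip
    G black
  L black
A black
B gray
  B→A: A black — skip
  I gray
    I→K: K black — skip
    H gray
      F gray
        F→K: K black — skip
      F black
      M gray
        D gray
          D→K: K black — skip
          D→C: C black — skip
        D black
        M→C: C black — skip
      M black
      H→D: D black — skip
    H black
    I→E: E black — skip
    I→A: A black — skip
  I black
  B→C: C black — skip
B black
Every edge goes to a white or black vertex — no back edge, so the graph is acyclic.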